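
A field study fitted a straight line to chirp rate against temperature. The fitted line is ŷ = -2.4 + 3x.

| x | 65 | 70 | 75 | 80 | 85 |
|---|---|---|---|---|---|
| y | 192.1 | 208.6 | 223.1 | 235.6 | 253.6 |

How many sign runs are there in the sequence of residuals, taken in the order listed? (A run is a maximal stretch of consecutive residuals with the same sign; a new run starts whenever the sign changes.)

4 runs

x=65: ŷ = -2.4 + 3·65 = 192.6; e = 192.1 − 192.6 = -0.5
x=70: ŷ = -2.4 + 3·70 = 207.6; e = 208.6 − 207.6 = 1
x=75: ŷ = -2.4 + 3·75 = 222.6; e = 223.1 − 222.6 = 0.5
x=80: ŷ = -2.4 + 3·80 = 237.6; e = 235.6 − 237.6 = -2
x=85: ŷ = -2.4 + 3·85 = 252.6; e = 253.6 − 252.6 = 1
Signs: − + + − +
Runs: −×1, +×2, −×1, +×1 → 4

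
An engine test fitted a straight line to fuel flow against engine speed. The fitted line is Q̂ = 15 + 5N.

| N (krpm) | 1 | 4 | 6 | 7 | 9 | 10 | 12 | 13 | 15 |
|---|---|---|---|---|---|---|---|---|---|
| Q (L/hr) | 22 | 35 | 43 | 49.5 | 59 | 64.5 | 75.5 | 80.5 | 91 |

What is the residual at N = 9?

r = -1

Q̂ = 15 + 5·9 = 60
r = 59 − 60 = -1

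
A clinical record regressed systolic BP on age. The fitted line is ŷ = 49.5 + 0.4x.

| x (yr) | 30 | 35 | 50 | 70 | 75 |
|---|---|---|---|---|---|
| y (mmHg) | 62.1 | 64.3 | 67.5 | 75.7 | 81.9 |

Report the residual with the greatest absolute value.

r = 2.4

x=30: ŷ = 49.5 + 0.4·30 = 61.5; r = 62.1 − 61.5 = 0.6
x=35: ŷ = 49.5 + 0.4·35 = 63.5; r = 64.3 − 63.5 = 0.8
x=50: ŷ = 49.5 + 0.4·50 = 69.5; r = 67.5 − 69.5 = -2
x=70: ŷ = 49.5 + 0.4·70 = 77.5; r = 75.7 − 77.5 = -1.8
x=75: ŷ = 49.5 + 0.4·75 = 79.5; r = 81.9 − 79.5 = 2.4
Largest |r| is 2.4 at x = 75, residual 2.4.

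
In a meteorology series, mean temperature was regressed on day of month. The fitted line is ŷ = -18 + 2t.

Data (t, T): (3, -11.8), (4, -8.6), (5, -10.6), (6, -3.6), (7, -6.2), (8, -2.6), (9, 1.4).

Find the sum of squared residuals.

t=3: ŷ = -18 + 2·3 = -12; e = -11.8 − (-12) = 0.2
t=4: ŷ = -18 + 2·4 = -10; e = -8.6 − (-10) = 1.4
t=5: ŷ = -18 + 2·5 = -8; e = -10.6 − (-8) = -2.6
t=6: ŷ = -18 + 2·6 = -6; e = -3.6 − (-6) = 2.4
t=7: ŷ = -18 + 2·7 = -4; e = -6.2 − (-4) = -2.2
t=8: ŷ = -18 + 2·8 = -2; e = -2.6 − (-2) = -0.6
t=9: ŷ = -18 + 2·9 = 0; e = 1.4 − 0 = 1.4
SSE = 0.04 + 1.96 + 6.76 + 5.76 + 4.84 + 0.36 + 1.96 = 21.68

SSE = 21.68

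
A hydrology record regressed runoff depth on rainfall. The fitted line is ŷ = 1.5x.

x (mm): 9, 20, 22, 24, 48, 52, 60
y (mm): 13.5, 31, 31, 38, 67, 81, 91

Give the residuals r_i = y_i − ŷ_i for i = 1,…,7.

0, 1, -2, 2, -5, 3, 1

x=9: ŷ = 1.5·9 = 13.5; r = 13.5 − 13.5 = 0
x=20: ŷ = 1.5·20 = 30; r = 31 − 30 = 1
x=22: ŷ = 1.5·22 = 33; r = 31 − 33 = -2
x=24: ŷ = 1.5·24 = 36; r = 38 − 36 = 2
x=48: ŷ = 1.5·48 = 72; r = 67 − 72 = -5
x=52: ŷ = 1.5·52 = 78; r = 81 − 78 = 3
x=60: ŷ = 1.5·60 = 90; r = 91 − 90 = 1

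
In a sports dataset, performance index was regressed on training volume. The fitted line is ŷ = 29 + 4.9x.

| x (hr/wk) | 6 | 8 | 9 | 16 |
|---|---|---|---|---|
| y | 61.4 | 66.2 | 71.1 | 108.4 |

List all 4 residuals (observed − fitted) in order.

3, -2, -2, 1

x=6: ŷ = 29 + 4.9·6 = 58.4; r = 61.4 − 58.4 = 3
x=8: ŷ = 29 + 4.9·8 = 68.2; r = 66.2 − 68.2 = -2
x=9: ŷ = 29 + 4.9·9 = 73.1; r = 71.1 − 73.1 = -2
x=16: ŷ = 29 + 4.9·16 = 107.4; r = 108.4 − 107.4 = 1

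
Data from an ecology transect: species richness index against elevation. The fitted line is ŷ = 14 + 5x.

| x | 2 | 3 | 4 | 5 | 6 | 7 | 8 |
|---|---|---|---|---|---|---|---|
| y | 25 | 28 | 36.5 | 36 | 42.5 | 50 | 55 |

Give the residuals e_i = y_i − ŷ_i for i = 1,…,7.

1, -1, 2.5, -3, -1.5, 1, 1

x=2: ŷ = 14 + 5·2 = 24; e = 25 − 24 = 1
x=3: ŷ = 14 + 5·3 = 29; e = 28 − 29 = -1
x=4: ŷ = 14 + 5·4 = 34; e = 36.5 − 34 = 2.5
x=5: ŷ = 14 + 5·5 = 39; e = 36 − 39 = -3
x=6: ŷ = 14 + 5·6 = 44; e = 42.5 − 44 = -1.5
x=7: ŷ = 14 + 5·7 = 49; e = 50 − 49 = 1
x=8: ŷ = 14 + 5·8 = 54; e = 55 − 54 = 1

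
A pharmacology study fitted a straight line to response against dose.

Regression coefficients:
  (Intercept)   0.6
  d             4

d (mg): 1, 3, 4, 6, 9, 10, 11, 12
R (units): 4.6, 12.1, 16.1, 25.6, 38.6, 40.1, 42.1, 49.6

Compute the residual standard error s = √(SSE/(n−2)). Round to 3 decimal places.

s = 1.472

d=1: ŷ = 0.6 + 4·1 = 4.6; e = 4.6 − 4.6 = 0
d=3: ŷ = 0.6 + 4·3 = 12.6; e = 12.1 − 12.6 = -0.5
d=4: ŷ = 0.6 + 4·4 = 16.6; e = 16.1 − 16.6 = -0.5
d=6: ŷ = 0.6 + 4·6 = 24.6; e = 25.6 − 24.6 = 1
d=9: ŷ = 0.6 + 4·9 = 36.6; e = 38.6 − 36.6 = 2
d=10: ŷ = 0.6 + 4·10 = 40.6; e = 40.1 − 40.6 = -0.5
d=11: ŷ = 0.6 + 4·11 = 44.6; e = 42.1 − 44.6 = -2.5
d=12: ŷ = 0.6 + 4·12 = 48.6; e = 49.6 − 48.6 = 1
SSE = 0 + 0.25 + 0.25 + 1 + 4 + 0.25 + 6.25 + 1 = 13
s = √(13/6) = √2.16667 ≈ 1.472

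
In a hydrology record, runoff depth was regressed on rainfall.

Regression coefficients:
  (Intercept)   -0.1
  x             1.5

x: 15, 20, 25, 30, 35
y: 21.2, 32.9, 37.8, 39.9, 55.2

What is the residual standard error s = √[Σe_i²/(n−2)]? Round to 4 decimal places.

x=15: ŷ = -0.1 + 1.5·15 = 22.4; e = 21.2 − 22.4 = -1.2
x=20: ŷ = -0.1 + 1.5·20 = 29.9; e = 32.9 − 29.9 = 3
x=25: ŷ = -0.1 + 1.5·25 = 37.4; e = 37.8 − 37.4 = 0.4
x=30: ŷ = -0.1 + 1.5·30 = 44.9; e = 39.9 − 44.9 = -5
x=35: ŷ = -0.1 + 1.5·35 = 52.4; e = 55.2 − 52.4 = 2.8
SSE = 1.44 + 9 + 0.16 + 25 + 7.84 = 43.44
s = √(43.44/3) = √14.48 ≈ 3.8053

s = 3.8053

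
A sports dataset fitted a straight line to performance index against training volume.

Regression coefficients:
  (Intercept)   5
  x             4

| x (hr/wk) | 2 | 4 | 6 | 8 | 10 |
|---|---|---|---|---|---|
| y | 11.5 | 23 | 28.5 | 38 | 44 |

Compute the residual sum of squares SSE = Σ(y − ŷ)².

x=2: ŷ = 5 + 4·2 = 13; e = 11.5 − 13 = -1.5
x=4: ŷ = 5 + 4·4 = 21; e = 23 − 21 = 2
x=6: ŷ = 5 + 4·6 = 29; e = 28.5 − 29 = -0.5
x=8: ŷ = 5 + 4·8 = 37; e = 38 − 37 = 1
x=10: ŷ = 5 + 4·10 = 45; e = 44 − 45 = -1
SSE = 2.25 + 4 + 0.25 + 1 + 1 = 8.5

SSE = 8.5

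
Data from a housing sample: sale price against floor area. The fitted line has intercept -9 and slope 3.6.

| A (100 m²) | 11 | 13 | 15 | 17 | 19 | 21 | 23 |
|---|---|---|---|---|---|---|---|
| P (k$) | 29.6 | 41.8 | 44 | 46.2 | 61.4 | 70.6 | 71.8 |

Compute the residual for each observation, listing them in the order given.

-1, 4, -1, -6, 2, 4, -2

A=11: P̂ = -9 + 3.6·11 = 30.6; e = 29.6 − 30.6 = -1
A=13: P̂ = -9 + 3.6·13 = 37.8; e = 41.8 − 37.8 = 4
A=15: P̂ = -9 + 3.6·15 = 45; e = 44 − 45 = -1
A=17: P̂ = -9 + 3.6·17 = 52.2; e = 46.2 − 52.2 = -6
A=19: P̂ = -9 + 3.6·19 = 59.4; e = 61.4 − 59.4 = 2
A=21: P̂ = -9 + 3.6·21 = 66.6; e = 70.6 − 66.6 = 4
A=23: P̂ = -9 + 3.6·23 = 73.8; e = 71.8 − 73.8 = -2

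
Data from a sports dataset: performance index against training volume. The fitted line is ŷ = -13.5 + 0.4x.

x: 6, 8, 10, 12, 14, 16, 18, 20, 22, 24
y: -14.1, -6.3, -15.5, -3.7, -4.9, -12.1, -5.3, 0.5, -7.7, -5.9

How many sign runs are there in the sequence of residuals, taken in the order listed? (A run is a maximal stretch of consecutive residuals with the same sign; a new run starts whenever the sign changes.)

x=6: ŷ = -13.5 + 0.4·6 = -11.1; e = -14.1 − (-11.1) = -3
x=8: ŷ = -13.5 + 0.4·8 = -10.3; e = -6.3 − (-10.3) = 4
x=10: ŷ = -13.5 + 0.4·10 = -9.5; e = -15.5 − (-9.5) = -6
x=12: ŷ = -13.5 + 0.4·12 = -8.7; e = -3.7 − (-8.7) = 5
x=14: ŷ = -13.5 + 0.4·14 = -7.9; e = -4.9 − (-7.9) = 3
x=16: ŷ = -13.5 + 0.4·16 = -7.1; e = -12.1 − (-7.1) = -5
x=18: ŷ = -13.5 + 0.4·18 = -6.3; e = -5.3 − (-6.3) = 1
x=20: ŷ = -13.5 + 0.4·20 = -5.5; e = 0.5 − (-5.5) = 6
x=22: ŷ = -13.5 + 0.4·22 = -4.7; e = -7.7 − (-4.7) = -3
x=24: ŷ = -13.5 + 0.4·24 = -3.9; e = -5.9 − (-3.9) = -2
Signs: − + − + + − + + − −
Runs: −×1, +×1, −×1, +×2, −×1, +×2, −×2 → 7

7 runs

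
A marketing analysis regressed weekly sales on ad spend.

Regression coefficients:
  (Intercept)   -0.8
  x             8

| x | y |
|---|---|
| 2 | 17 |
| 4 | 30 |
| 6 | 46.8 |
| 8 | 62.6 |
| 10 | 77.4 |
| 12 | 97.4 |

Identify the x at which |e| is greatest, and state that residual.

x = 12, e = 2.2

x=2: ŷ = -0.8 + 8·2 = 15.2; e = 17 − 15.2 = 1.8
x=4: ŷ = -0.8 + 8·4 = 31.2; e = 30 − 31.2 = -1.2
x=6: ŷ = -0.8 + 8·6 = 47.2; e = 46.8 − 47.2 = -0.4
x=8: ŷ = -0.8 + 8·8 = 63.2; e = 62.6 − 63.2 = -0.6
x=10: ŷ = -0.8 + 8·10 = 79.2; e = 77.4 − 79.2 = -1.8
x=12: ŷ = -0.8 + 8·12 = 95.2; e = 97.4 − 95.2 = 2.2
Largest |e| is 2.2 at x = 12, residual 2.2.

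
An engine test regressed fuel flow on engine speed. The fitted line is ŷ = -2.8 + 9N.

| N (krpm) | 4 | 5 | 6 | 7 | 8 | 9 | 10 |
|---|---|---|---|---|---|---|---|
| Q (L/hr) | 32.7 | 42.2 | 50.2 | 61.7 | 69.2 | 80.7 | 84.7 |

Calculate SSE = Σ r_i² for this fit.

SSE = 16

N=4: ŷ = -2.8 + 9·4 = 33.2; r = 32.7 − 33.2 = -0.5
N=5: ŷ = -2.8 + 9·5 = 42.2; r = 42.2 − 42.2 = 0
N=6: ŷ = -2.8 + 9·6 = 51.2; r = 50.2 − 51.2 = -1
N=7: ŷ = -2.8 + 9·7 = 60.2; r = 61.7 − 60.2 = 1.5
N=8: ŷ = -2.8 + 9·8 = 69.2; r = 69.2 − 69.2 = 0
N=9: ŷ = -2.8 + 9·9 = 78.2; r = 80.7 − 78.2 = 2.5
N=10: ŷ = -2.8 + 9·10 = 87.2; r = 84.7 − 87.2 = -2.5
SSE = 0.25 + 0 + 1 + 2.25 + 0 + 6.25 + 6.25 = 16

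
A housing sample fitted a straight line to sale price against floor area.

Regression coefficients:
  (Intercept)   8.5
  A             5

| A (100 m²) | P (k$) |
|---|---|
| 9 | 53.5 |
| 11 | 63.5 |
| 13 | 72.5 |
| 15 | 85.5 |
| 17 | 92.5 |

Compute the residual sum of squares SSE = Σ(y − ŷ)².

SSE = 6

A=9: P̂ = 8.5 + 5·9 = 53.5; r = 53.5 − 53.5 = 0
A=11: P̂ = 8.5 + 5·11 = 63.5; r = 63.5 − 63.5 = 0
A=13: P̂ = 8.5 + 5·13 = 73.5; r = 72.5 − 73.5 = -1
A=15: P̂ = 8.5 + 5·15 = 83.5; r = 85.5 − 83.5 = 2
A=17: P̂ = 8.5 + 5·17 = 93.5; r = 92.5 − 93.5 = -1
SSE = 0 + 0 + 1 + 4 + 1 = 6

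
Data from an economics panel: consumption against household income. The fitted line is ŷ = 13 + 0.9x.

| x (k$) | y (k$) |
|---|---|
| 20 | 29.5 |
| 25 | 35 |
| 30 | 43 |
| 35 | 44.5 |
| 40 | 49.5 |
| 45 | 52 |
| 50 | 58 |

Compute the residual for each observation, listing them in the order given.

-1.5, -0.5, 3, 0, 0.5, -1.5, 0

x=20: ŷ = 13 + 0.9·20 = 31; e = 29.5 − 31 = -1.5
x=25: ŷ = 13 + 0.9·25 = 35.5; e = 35 − 35.5 = -0.5
x=30: ŷ = 13 + 0.9·30 = 40; e = 43 − 40 = 3
x=35: ŷ = 13 + 0.9·35 = 44.5; e = 44.5 − 44.5 = 0
x=40: ŷ = 13 + 0.9·40 = 49; e = 49.5 − 49 = 0.5
x=45: ŷ = 13 + 0.9·45 = 53.5; e = 52 − 53.5 = -1.5
x=50: ŷ = 13 + 0.9·50 = 58; e = 58 − 58 = 0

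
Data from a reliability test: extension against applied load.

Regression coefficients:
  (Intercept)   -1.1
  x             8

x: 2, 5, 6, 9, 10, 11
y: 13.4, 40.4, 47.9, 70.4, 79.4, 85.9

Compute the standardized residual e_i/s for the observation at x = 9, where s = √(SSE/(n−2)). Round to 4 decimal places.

-0.3780

x=2: ŷ = -1.1 + 8·2 = 14.9; e = 13.4 − 14.9 = -1.5
x=5: ŷ = -1.1 + 8·5 = 38.9; e = 40.4 − 38.9 = 1.5
x=6: ŷ = -1.1 + 8·6 = 46.9; e = 47.9 − 46.9 = 1
x=9: ŷ = -1.1 + 8·9 = 70.9; e = 70.4 − 70.9 = -0.5
x=10: ŷ = -1.1 + 8·10 = 78.9; e = 79.4 − 78.9 = 0.5
x=11: ŷ = -1.1 + 8·11 = 86.9; e = 85.9 − 86.9 = -1
SSE = 2.25 + 2.25 + 1 + 0.25 + 0.25 + 1 = 7
s = √(7/4) = 1.32288
e/s = -0.5 / 1.32288 = -0.3780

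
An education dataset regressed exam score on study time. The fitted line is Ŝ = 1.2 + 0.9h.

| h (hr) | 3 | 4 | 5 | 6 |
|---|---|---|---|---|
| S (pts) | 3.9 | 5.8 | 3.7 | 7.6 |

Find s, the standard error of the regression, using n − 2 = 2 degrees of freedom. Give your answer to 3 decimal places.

s = 1.732

h=3: Ŝ = 1.2 + 0.9·3 = 3.9; r = 3.9 − 3.9 = 0
h=4: Ŝ = 1.2 + 0.9·4 = 4.8; r = 5.8 − 4.8 = 1
h=5: Ŝ = 1.2 + 0.9·5 = 5.7; r = 3.7 − 5.7 = -2
h=6: Ŝ = 1.2 + 0.9·6 = 6.6; r = 7.6 − 6.6 = 1
SSE = 0 + 1 + 4 + 1 = 6
s = √(6/2) = √3 ≈ 1.732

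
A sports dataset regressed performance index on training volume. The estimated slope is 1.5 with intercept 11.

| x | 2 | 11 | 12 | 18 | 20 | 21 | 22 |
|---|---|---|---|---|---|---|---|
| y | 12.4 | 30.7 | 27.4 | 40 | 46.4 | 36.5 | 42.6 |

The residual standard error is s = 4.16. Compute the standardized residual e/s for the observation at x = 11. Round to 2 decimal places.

ŷ = 11 + 1.5·11 = 27.5
e = 30.7 − 27.5 = 3.2
e/s = 3.2 / 4.16 = 0.77

0.77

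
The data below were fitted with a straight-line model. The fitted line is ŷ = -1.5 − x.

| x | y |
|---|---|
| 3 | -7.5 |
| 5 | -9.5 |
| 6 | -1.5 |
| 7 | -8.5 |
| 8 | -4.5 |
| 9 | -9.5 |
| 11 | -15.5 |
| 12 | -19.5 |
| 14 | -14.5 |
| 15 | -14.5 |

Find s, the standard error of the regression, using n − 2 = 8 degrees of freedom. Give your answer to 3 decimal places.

s = 4.031

x=3: ŷ = -1.5 − 3 = -4.5; e = -7.5 − (-4.5) = -3
x=5: ŷ = -1.5 − 5 = -6.5; e = -9.5 − (-6.5) = -3
x=6: ŷ = -1.5 − 6 = -7.5; e = -1.5 − (-7.5) = 6
x=7: ŷ = -1.5 − 7 = -8.5; e = -8.5 − (-8.5) = 0
x=8: ŷ = -1.5 − 8 = -9.5; e = -4.5 − (-9.5) = 5
x=9: ŷ = -1.5 − 9 = -10.5; e = -9.5 − (-10.5) = 1
x=11: ŷ = -1.5 − 11 = -12.5; e = -15.5 − (-12.5) = -3
x=12: ŷ = -1.5 − 12 = -13.5; e = -19.5 − (-13.5) = -6
x=14: ŷ = -1.5 − 14 = -15.5; e = -14.5 − (-15.5) = 1
x=15: ŷ = -1.5 − 15 = -16.5; e = -14.5 − (-16.5) = 2
SSE = 9 + 9 + 36 + 0 + 25 + 1 + 9 + 36 + 1 + 4 = 130
s = √(130/8) = √16.25 ≈ 4.031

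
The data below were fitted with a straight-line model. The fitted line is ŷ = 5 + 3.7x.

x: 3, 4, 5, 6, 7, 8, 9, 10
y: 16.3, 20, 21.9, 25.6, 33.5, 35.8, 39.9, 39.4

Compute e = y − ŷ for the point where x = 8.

ŷ = 5 + 3.7·8 = 34.6
e = 35.8 − 34.6 = 1.2

e = 1.2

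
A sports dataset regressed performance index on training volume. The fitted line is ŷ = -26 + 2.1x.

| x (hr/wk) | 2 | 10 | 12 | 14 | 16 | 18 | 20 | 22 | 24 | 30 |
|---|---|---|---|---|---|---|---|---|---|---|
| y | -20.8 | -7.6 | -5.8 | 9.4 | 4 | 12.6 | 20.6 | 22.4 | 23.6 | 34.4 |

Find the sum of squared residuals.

x=2: ŷ = -26 + 2.1·2 = -21.8; r = -20.8 − (-21.8) = 1
x=10: ŷ = -26 + 2.1·10 = -5; r = -7.6 − (-5) = -2.6
x=12: ŷ = -26 + 2.1·12 = -0.8; r = -5.8 − (-0.8) = -5
x=14: ŷ = -26 + 2.1·14 = 3.4; r = 9.4 − 3.4 = 6
x=16: ŷ = -26 + 2.1·16 = 7.6; r = 4 − 7.6 = -3.6
x=18: ŷ = -26 + 2.1·18 = 11.8; r = 12.6 − 11.8 = 0.8
x=20: ŷ = -26 + 2.1·20 = 16; r = 20.6 − 16 = 4.6
x=22: ŷ = -26 + 2.1·22 = 20.2; r = 22.4 − 20.2 = 2.2
x=24: ŷ = -26 + 2.1·24 = 24.4; r = 23.6 − 24.4 = -0.8
x=30: ŷ = -26 + 2.1·30 = 37; r = 34.4 − 37 = -2.6
SSE = 1 + 6.76 + 25 + 36 + 12.96 + 0.64 + 21.16 + 4.84 + 0.64 + 6.76 = 115.76

SSE = 115.76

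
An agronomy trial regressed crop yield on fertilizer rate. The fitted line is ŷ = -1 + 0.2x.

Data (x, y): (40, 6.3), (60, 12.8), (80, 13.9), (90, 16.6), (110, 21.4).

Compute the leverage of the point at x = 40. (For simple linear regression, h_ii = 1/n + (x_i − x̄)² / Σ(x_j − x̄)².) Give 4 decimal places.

x̄ = (40 + 60 + 80 + 90 + 110)/5 = 76
Σ(x − x̄)² = 1296 + 256 + 16 + 196 + 1156 = 2920
h = 1/5 + (-36)²/2920 = 0.2 + 0.443836 = 0.6438

h = 0.6438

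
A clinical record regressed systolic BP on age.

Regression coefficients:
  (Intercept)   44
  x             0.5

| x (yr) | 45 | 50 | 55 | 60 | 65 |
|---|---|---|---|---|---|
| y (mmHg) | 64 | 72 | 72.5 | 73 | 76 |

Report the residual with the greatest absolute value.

r = 3

x=45: ŷ = 44 + 0.5·45 = 66.5; r = 64 − 66.5 = -2.5
x=50: ŷ = 44 + 0.5·50 = 69; r = 72 − 69 = 3
x=55: ŷ = 44 + 0.5·55 = 71.5; r = 72.5 − 71.5 = 1
x=60: ŷ = 44 + 0.5·60 = 74; r = 73 − 74 = -1
x=65: ŷ = 44 + 0.5·65 = 76.5; r = 76 − 76.5 = -0.5
Largest |r| is 3 at x = 50, residual 3.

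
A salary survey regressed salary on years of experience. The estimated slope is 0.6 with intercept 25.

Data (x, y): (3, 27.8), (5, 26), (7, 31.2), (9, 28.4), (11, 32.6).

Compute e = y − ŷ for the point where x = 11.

ŷ = 25 + 0.6·11 = 31.6
e = 32.6 − 31.6 = 1

e = 1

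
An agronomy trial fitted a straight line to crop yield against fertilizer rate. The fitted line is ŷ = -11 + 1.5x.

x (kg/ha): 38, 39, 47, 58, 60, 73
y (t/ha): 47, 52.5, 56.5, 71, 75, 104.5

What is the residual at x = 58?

r = -5

ŷ = -11 + 1.5·58 = 76
r = 71 − 76 = -5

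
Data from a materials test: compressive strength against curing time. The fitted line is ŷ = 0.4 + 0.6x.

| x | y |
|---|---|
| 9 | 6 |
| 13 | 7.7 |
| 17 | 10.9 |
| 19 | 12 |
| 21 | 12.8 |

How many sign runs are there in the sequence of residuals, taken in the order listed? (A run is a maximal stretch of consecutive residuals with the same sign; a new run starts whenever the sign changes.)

x=9: ŷ = 0.4 + 0.6·9 = 5.8; e = 6 − 5.8 = 0.2
x=13: ŷ = 0.4 + 0.6·13 = 8.2; e = 7.7 − 8.2 = -0.5
x=17: ŷ = 0.4 + 0.6·17 = 10.6; e = 10.9 − 10.6 = 0.3
x=19: ŷ = 0.4 + 0.6·19 = 11.8; e = 12 − 11.8 = 0.2
x=21: ŷ = 0.4 + 0.6·21 = 13; e = 12.8 − 13 = -0.2
Signs: + − + + −
Runs: +×1, −×1, +×2, −×1 → 4

4 runs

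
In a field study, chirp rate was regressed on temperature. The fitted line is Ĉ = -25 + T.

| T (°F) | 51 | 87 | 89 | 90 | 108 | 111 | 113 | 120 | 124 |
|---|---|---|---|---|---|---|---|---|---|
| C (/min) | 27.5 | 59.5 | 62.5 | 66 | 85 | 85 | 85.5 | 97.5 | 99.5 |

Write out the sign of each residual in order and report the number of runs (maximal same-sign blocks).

5 runs

T=51: Ĉ = -25 + 51 = 26; r = 27.5 − 26 = 1.5
T=87: Ĉ = -25 + 87 = 62; r = 59.5 − 62 = -2.5
T=89: Ĉ = -25 + 89 = 64; r = 62.5 − 64 = -1.5
T=90: Ĉ = -25 + 90 = 65; r = 66 − 65 = 1
T=108: Ĉ = -25 + 108 = 83; r = 85 − 83 = 2
T=111: Ĉ = -25 + 111 = 86; r = 85 − 86 = -1
T=113: Ĉ = -25 + 113 = 88; r = 85.5 − 88 = -2.5
T=120: Ĉ = -25 + 120 = 95; r = 97.5 − 95 = 2.5
T=124: Ĉ = -25 + 124 = 99; r = 99.5 − 99 = 0.5
Signs: + − − + + − − + +
Runs: +×1, −×2, +×2, −×2, +×2 → 5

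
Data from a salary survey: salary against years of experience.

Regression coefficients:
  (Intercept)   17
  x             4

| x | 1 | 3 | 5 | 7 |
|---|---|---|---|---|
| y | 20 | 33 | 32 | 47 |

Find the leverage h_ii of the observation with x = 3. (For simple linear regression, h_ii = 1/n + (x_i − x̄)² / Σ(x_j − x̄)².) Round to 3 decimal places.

x̄ = (1 + 3 + 5 + 7)/4 = 4
Σ(x − x̄)² = 9 + 1 + 1 + 9 = 20
h = 1/4 + (-1)²/20 = 0.25 + 0.05 = 0.300

h = 0.300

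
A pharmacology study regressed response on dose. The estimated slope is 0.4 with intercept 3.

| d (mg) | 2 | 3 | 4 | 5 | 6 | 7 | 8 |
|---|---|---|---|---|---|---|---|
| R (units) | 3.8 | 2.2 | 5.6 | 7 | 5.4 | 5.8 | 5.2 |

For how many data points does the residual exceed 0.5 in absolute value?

4

d=2: R̂ = 3 + 0.4·2 = 3.8; e = 3.8 − 3.8 = 0
d=3: R̂ = 3 + 0.4·3 = 4.2; e = 2.2 − 4.2 = -2
d=4: R̂ = 3 + 0.4·4 = 4.6; e = 5.6 − 4.6 = 1
d=5: R̂ = 3 + 0.4·5 = 5; e = 7 − 5 = 2
d=6: R̂ = 3 + 0.4·6 = 5.4; e = 5.4 − 5.4 = 0
d=7: R̂ = 3 + 0.4·7 = 5.8; e = 5.8 − 5.8 = 0
d=8: R̂ = 3 + 0.4·8 = 6.2; e = 5.2 − 6.2 = -1
|e| > 0.5: d=3 (|e|=2), d=4 (|e|=1), d=5 (|e|=2), d=8 (|e|=1) → 4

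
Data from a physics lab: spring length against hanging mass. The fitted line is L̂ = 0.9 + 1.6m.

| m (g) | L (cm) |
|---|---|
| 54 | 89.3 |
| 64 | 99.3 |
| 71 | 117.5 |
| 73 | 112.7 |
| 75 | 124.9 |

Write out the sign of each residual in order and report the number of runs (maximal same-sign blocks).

m=54: L̂ = 0.9 + 1.6·54 = 87.3; e = 89.3 − 87.3 = 2
m=64: L̂ = 0.9 + 1.6·64 = 103.3; e = 99.3 − 103.3 = -4
m=71: L̂ = 0.9 + 1.6·71 = 114.5; e = 117.5 − 114.5 = 3
m=73: L̂ = 0.9 + 1.6·73 = 117.7; e = 112.7 − 117.7 = -5
m=75: L̂ = 0.9 + 1.6·75 = 120.9; e = 124.9 − 120.9 = 4
Signs: + − + − +
Runs: +×1, −×1, +×1, −×1, +×1 → 5

5 runs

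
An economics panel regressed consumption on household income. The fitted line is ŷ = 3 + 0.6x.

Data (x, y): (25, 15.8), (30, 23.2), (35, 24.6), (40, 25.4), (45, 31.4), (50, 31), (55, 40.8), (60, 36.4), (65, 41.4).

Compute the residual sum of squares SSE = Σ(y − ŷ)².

x=25: ŷ = 3 + 0.6·25 = 18; r = 15.8 − 18 = -2.2
x=30: ŷ = 3 + 0.6·30 = 21; r = 23.2 − 21 = 2.2
x=35: ŷ = 3 + 0.6·35 = 24; r = 24.6 − 24 = 0.6
x=40: ŷ = 3 + 0.6·40 = 27; r = 25.4 − 27 = -1.6
x=45: ŷ = 3 + 0.6·45 = 30; r = 31.4 − 30 = 1.4
x=50: ŷ = 3 + 0.6·50 = 33; r = 31 − 33 = -2
x=55: ŷ = 3 + 0.6·55 = 36; r = 40.8 − 36 = 4.8
x=60: ŷ = 3 + 0.6·60 = 39; r = 36.4 − 39 = -2.6
x=65: ŷ = 3 + 0.6·65 = 42; r = 41.4 − 42 = -0.6
SSE = 4.84 + 4.84 + 0.36 + 2.56 + 1.96 + 4 + 23.04 + 6.76 + 0.36 = 48.72

SSE = 48.72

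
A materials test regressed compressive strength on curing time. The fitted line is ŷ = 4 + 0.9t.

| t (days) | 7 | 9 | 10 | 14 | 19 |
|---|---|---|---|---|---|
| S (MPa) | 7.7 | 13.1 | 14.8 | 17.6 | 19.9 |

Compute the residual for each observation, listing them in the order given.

t=7: ŷ = 4 + 0.9·7 = 10.3; e = 7.7 − 10.3 = -2.6
t=9: ŷ = 4 + 0.9·9 = 12.1; e = 13.1 − 12.1 = 1
t=10: ŷ = 4 + 0.9·10 = 13; e = 14.8 − 13 = 1.8
t=14: ŷ = 4 + 0.9·14 = 16.6; e = 17.6 − 16.6 = 1
t=19: ŷ = 4 + 0.9·19 = 21.1; e = 19.9 − 21.1 = -1.2

-2.6, 1, 1.8, 1, -1.2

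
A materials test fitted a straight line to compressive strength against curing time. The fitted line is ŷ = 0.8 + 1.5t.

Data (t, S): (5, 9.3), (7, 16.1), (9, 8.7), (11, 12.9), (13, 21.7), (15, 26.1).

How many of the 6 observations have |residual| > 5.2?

1

t=5: ŷ = 0.8 + 1.5·5 = 8.3; e = 9.3 − 8.3 = 1
t=7: ŷ = 0.8 + 1.5·7 = 11.3; e = 16.1 − 11.3 = 4.8
t=9: ŷ = 0.8 + 1.5·9 = 14.3; e = 8.7 − 14.3 = -5.6
t=11: ŷ = 0.8 + 1.5·11 = 17.3; e = 12.9 − 17.3 = -4.4
t=13: ŷ = 0.8 + 1.5·13 = 20.3; e = 21.7 − 20.3 = 1.4
t=15: ŷ = 0.8 + 1.5·15 = 23.3; e = 26.1 − 23.3 = 2.8
|e| > 5.2: t=9 (|e|=5.6) → 1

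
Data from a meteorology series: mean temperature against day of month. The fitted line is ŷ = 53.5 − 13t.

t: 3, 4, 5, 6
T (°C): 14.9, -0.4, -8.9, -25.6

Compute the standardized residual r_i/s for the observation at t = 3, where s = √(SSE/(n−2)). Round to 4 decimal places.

t=3: ŷ = 53.5 − 13·3 = 14.5; r = 14.9 − 14.5 = 0.4
t=4: ŷ = 53.5 − 13·4 = 1.5; r = -0.4 − 1.5 = -1.9
t=5: ŷ = 53.5 − 13·5 = -11.5; r = -8.9 − (-11.5) = 2.6
t=6: ŷ = 53.5 − 13·6 = -24.5; r = -25.6 − (-24.5) = -1.1
SSE = 0.16 + 3.61 + 6.76 + 1.21 = 11.74
s = √(11.74/2) = 2.42281
r/s = 0.4 / 2.42281 = 0.1651

0.1651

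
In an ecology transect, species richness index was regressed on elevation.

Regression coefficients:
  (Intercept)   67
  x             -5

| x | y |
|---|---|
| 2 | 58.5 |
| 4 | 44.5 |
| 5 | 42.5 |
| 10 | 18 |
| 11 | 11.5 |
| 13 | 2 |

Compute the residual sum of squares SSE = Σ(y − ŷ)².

SSE = 10

x=2: ŷ = 67 − 5·2 = 57; r = 58.5 − 57 = 1.5
x=4: ŷ = 67 − 5·4 = 47; r = 44.5 − 47 = -2.5
x=5: ŷ = 67 − 5·5 = 42; r = 42.5 − 42 = 0.5
x=10: ŷ = 67 − 5·10 = 17; r = 18 − 17 = 1
x=11: ŷ = 67 − 5·11 = 12; r = 11.5 − 12 = -0.5
x=13: ŷ = 67 − 5·13 = 2; r = 2 − 2 = 0
SSE = 2.25 + 6.25 + 0.25 + 1 + 0.25 + 0 = 10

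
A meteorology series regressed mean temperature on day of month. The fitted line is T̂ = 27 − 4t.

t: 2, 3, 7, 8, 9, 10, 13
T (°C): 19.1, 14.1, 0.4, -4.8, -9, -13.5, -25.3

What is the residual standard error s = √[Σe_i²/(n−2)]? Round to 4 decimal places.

t=2: T̂ = 27 − 4·2 = 19; e = 19.1 − 19 = 0.1
t=3: T̂ = 27 − 4·3 = 15; e = 14.1 − 15 = -0.9
t=7: T̂ = 27 − 4·7 = -1; e = 0.4 − (-1) = 1.4
t=8: T̂ = 27 − 4·8 = -5; e = -4.8 − (-5) = 0.2
t=9: T̂ = 27 − 4·9 = -9; e = -9 − (-9) = 0
t=10: T̂ = 27 − 4·10 = -13; e = -13.5 − (-13) = -0.5
t=13: T̂ = 27 − 4·13 = -25; e = -25.3 − (-25) = -0.3
SSE = 0.01 + 0.81 + 1.96 + 0.04 + 0 + 0.25 + 0.09 = 3.16
s = √(3.16/5) = √0.632 ≈ 0.7950

s = 0.7950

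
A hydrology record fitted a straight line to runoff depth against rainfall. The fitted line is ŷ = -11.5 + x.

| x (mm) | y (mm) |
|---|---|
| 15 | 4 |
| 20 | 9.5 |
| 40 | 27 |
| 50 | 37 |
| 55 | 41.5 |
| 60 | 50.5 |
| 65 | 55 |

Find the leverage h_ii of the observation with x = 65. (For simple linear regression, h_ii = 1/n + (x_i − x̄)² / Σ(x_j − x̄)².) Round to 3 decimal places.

h = 0.344

x̄ = (15 + 20 + 40 + 50 + 55 + 60 + 65)/7 = 43.5714
Σ(x − x̄)² = 816.327 + 555.612 + 12.7551 + 41.3265 + 130.612 + 269.898 + 459.184 = 2285.71
h = 1/7 + (21.4286)²/2285.71 = 0.142857 + 0.200893 = 0.344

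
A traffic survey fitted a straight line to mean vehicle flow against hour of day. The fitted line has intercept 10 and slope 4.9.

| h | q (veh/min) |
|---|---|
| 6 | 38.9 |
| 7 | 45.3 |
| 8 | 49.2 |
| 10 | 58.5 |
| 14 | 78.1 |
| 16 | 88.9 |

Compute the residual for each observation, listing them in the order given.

h=6: ŷ = 10 + 4.9·6 = 39.4; e = 38.9 − 39.4 = -0.5
h=7: ŷ = 10 + 4.9·7 = 44.3; e = 45.3 − 44.3 = 1
h=8: ŷ = 10 + 4.9·8 = 49.2; e = 49.2 − 49.2 = 0
h=10: ŷ = 10 + 4.9·10 = 59; e = 58.5 − 59 = -0.5
h=14: ŷ = 10 + 4.9·14 = 78.6; e = 78.1 − 78.6 = -0.5
h=16: ŷ = 10 + 4.9·16 = 88.4; e = 88.9 − 88.4 = 0.5

-0.5, 1, 0, -0.5, -0.5, 0.5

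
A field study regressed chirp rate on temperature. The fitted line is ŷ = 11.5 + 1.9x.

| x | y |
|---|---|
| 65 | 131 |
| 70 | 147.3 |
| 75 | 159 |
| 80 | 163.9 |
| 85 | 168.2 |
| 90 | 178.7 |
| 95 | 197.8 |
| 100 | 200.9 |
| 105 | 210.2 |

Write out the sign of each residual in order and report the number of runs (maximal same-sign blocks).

x=65: ŷ = 11.5 + 1.9·65 = 135; r = 131 − 135 = -4
x=70: ŷ = 11.5 + 1.9·70 = 144.5; r = 147.3 − 144.5 = 2.8
x=75: ŷ = 11.5 + 1.9·75 = 154; r = 159 − 154 = 5
x=80: ŷ = 11.5 + 1.9·80 = 163.5; r = 163.9 − 163.5 = 0.4
x=85: ŷ = 11.5 + 1.9·85 = 173; r = 168.2 − 173 = -4.8
x=90: ŷ = 11.5 + 1.9·90 = 182.5; r = 178.7 − 182.5 = -3.8
x=95: ŷ = 11.5 + 1.9·95 = 192; r = 197.8 − 192 = 5.8
x=100: ŷ = 11.5 + 1.9·100 = 201.5; r = 200.9 − 201.5 = -0.6
x=105: ŷ = 11.5 + 1.9·105 = 211; r = 210.2 − 211 = -0.8
Signs: − + + + − − + − −
Runs: −×1, +×3, −×2, +×1, −×2 → 5

5 runs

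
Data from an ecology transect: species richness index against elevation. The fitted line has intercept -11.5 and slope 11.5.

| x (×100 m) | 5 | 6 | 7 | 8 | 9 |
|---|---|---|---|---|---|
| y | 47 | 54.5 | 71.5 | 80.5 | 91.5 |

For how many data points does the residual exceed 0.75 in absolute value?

x=5: ŷ = -11.5 + 11.5·5 = 46; r = 47 − 46 = 1
x=6: ŷ = -11.5 + 11.5·6 = 57.5; r = 54.5 − 57.5 = -3
x=7: ŷ = -11.5 + 11.5·7 = 69; r = 71.5 − 69 = 2.5
x=8: ŷ = -11.5 + 11.5·8 = 80.5; r = 80.5 − 80.5 = 0
x=9: ŷ = -11.5 + 11.5·9 = 92; r = 91.5 − 92 = -0.5
|r| > 0.75: x=5 (|r|=1), x=6 (|r|=3), x=7 (|r|=2.5) → 3

3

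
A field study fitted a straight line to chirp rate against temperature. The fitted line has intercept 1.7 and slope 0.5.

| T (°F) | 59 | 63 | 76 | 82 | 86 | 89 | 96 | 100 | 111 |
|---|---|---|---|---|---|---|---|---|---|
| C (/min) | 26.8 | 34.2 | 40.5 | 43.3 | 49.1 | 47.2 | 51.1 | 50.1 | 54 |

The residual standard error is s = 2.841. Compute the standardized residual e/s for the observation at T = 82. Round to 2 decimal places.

Ĉ = 1.7 + 0.5·82 = 42.7
e = 43.3 − 42.7 = 0.6
e/s = 0.6 / 2.841 = 0.21

0.21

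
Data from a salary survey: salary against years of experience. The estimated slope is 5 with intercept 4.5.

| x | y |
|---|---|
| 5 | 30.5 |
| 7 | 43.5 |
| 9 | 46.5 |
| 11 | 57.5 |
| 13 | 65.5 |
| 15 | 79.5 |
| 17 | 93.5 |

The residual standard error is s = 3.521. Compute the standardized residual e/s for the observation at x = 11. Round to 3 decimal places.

ŷ = 4.5 + 5·11 = 59.5
e = 57.5 − 59.5 = -2
e/s = -2 / 3.521 = -0.568

-0.568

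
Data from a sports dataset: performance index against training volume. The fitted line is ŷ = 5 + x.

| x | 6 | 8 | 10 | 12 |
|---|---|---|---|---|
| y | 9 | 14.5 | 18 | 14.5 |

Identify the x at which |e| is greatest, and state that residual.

x = 10, e = 3

x=6: ŷ = 5 + 6 = 11; e = 9 − 11 = -2
x=8: ŷ = 5 + 8 = 13; e = 14.5 − 13 = 1.5
x=10: ŷ = 5 + 10 = 15; e = 18 − 15 = 3
x=12: ŷ = 5 + 12 = 17; e = 14.5 − 17 = -2.5
Largest |e| is 3 at x = 10, residual 3.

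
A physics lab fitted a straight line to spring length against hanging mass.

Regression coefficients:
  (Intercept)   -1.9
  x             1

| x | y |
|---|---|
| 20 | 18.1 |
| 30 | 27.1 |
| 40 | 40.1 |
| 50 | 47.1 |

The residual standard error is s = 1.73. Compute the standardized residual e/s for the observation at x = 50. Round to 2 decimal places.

ŷ = -1.9 + 50 = 48.1
e = 47.1 − 48.1 = -1
e/s = -1 / 1.73 = -0.58

-0.58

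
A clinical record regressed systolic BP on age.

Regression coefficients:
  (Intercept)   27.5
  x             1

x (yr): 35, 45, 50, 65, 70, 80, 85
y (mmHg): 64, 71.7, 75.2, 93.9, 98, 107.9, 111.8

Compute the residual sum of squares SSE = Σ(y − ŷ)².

x=35: ŷ = 27.5 + 35 = 62.5; e = 64 − 62.5 = 1.5
x=45: ŷ = 27.5 + 45 = 72.5; e = 71.7 − 72.5 = -0.8
x=50: ŷ = 27.5 + 50 = 77.5; e = 75.2 − 77.5 = -2.3
x=65: ŷ = 27.5 + 65 = 92.5; e = 93.9 − 92.5 = 1.4
x=70: ŷ = 27.5 + 70 = 97.5; e = 98 − 97.5 = 0.5
x=80: ŷ = 27.5 + 80 = 107.5; e = 107.9 − 107.5 = 0.4
x=85: ŷ = 27.5 + 85 = 112.5; e = 111.8 − 112.5 = -0.7
SSE = 2.25 + 0.64 + 5.29 + 1.96 + 0.25 + 0.16 + 0.49 = 11.04

SSE = 11.04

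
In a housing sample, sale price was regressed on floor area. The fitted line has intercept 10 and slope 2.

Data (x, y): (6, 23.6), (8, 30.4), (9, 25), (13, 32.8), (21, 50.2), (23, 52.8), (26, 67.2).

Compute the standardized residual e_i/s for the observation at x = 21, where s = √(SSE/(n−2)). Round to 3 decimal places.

-0.445

x=6: ŷ = 10 + 2·6 = 22; e = 23.6 − 22 = 1.6
x=8: ŷ = 10 + 2·8 = 26; e = 30.4 − 26 = 4.4
x=9: ŷ = 10 + 2·9 = 28; e = 25 − 28 = -3
x=13: ŷ = 10 + 2·13 = 36; e = 32.8 − 36 = -3.2
x=21: ŷ = 10 + 2·21 = 52; e = 50.2 − 52 = -1.8
x=23: ŷ = 10 + 2·23 = 56; e = 52.8 − 56 = -3.2
x=26: ŷ = 10 + 2·26 = 62; e = 67.2 − 62 = 5.2
SSE = 2.56 + 19.36 + 9 + 10.24 + 3.24 + 10.24 + 27.04 = 81.68
s = √(81.68/5) = 4.04178
e/s = -1.8 / 4.04178 = -0.445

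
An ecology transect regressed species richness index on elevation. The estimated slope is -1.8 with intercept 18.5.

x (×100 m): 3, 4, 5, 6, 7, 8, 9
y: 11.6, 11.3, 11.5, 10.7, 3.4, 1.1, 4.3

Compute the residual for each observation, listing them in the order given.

-1.5, 0, 2, 3, -2.5, -3, 2

x=3: ŷ = 18.5 − 1.8·3 = 13.1; e = 11.6 − 13.1 = -1.5
x=4: ŷ = 18.5 − 1.8·4 = 11.3; e = 11.3 − 11.3 = 0
x=5: ŷ = 18.5 − 1.8·5 = 9.5; e = 11.5 − 9.5 = 2
x=6: ŷ = 18.5 − 1.8·6 = 7.7; e = 10.7 − 7.7 = 3
x=7: ŷ = 18.5 − 1.8·7 = 5.9; e = 3.4 − 5.9 = -2.5
x=8: ŷ = 18.5 − 1.8·8 = 4.1; e = 1.1 − 4.1 = -3
x=9: ŷ = 18.5 − 1.8·9 = 2.3; e = 4.3 − 2.3 = 2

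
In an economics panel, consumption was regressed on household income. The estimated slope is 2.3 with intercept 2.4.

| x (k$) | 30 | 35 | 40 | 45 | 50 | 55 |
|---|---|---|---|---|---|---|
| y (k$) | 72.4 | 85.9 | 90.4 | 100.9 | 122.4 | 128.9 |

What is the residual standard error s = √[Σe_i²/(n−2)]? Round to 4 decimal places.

x=30: ŷ = 2.4 + 2.3·30 = 71.4; e = 72.4 − 71.4 = 1
x=35: ŷ = 2.4 + 2.3·35 = 82.9; e = 85.9 − 82.9 = 3
x=40: ŷ = 2.4 + 2.3·40 = 94.4; e = 90.4 − 94.4 = -4
x=45: ŷ = 2.4 + 2.3·45 = 105.9; e = 100.9 − 105.9 = -5
x=50: ŷ = 2.4 + 2.3·50 = 117.4; e = 122.4 − 117.4 = 5
x=55: ŷ = 2.4 + 2.3·55 = 128.9; e = 128.9 − 128.9 = 0
SSE = 1 + 9 + 16 + 25 + 25 + 0 = 76
s = √(76/4) = √19 ≈ 4.3589

s = 4.3589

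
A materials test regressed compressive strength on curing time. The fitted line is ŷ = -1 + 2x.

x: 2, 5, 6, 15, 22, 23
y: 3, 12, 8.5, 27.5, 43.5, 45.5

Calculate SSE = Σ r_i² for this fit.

SSE = 18

x=2: ŷ = -1 + 2·2 = 3; r = 3 − 3 = 0
x=5: ŷ = -1 + 2·5 = 9; r = 12 − 9 = 3
x=6: ŷ = -1 + 2·6 = 11; r = 8.5 − 11 = -2.5
x=15: ŷ = -1 + 2·15 = 29; r = 27.5 − 29 = -1.5
x=22: ŷ = -1 + 2·22 = 43; r = 43.5 − 43 = 0.5
x=23: ŷ = -1 + 2·23 = 45; r = 45.5 − 45 = 0.5
SSE = 0 + 9 + 6.25 + 2.25 + 0.25 + 0.25 = 18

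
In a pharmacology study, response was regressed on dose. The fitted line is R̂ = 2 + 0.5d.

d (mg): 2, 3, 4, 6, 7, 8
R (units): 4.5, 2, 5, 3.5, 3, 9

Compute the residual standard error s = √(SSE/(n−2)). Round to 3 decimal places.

d=2: R̂ = 2 + 0.5·2 = 3; e = 4.5 − 3 = 1.5
d=3: R̂ = 2 + 0.5·3 = 3.5; e = 2 − 3.5 = -1.5
d=4: R̂ = 2 + 0.5·4 = 4; e = 5 − 4 = 1
d=6: R̂ = 2 + 0.5·6 = 5; e = 3.5 − 5 = -1.5
d=7: R̂ = 2 + 0.5·7 = 5.5; e = 3 − 5.5 = -2.5
d=8: R̂ = 2 + 0.5·8 = 6; e = 9 − 6 = 3
SSE = 2.25 + 2.25 + 1 + 2.25 + 6.25 + 9 = 23
s = √(23/4) = √5.75 ≈ 2.398

s = 2.398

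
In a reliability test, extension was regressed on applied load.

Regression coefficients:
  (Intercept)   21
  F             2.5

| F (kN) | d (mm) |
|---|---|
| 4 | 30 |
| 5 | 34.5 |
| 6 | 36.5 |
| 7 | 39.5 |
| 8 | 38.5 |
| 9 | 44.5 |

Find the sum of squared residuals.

F=4: ŷ = 21 + 2.5·4 = 31; r = 30 − 31 = -1
F=5: ŷ = 21 + 2.5·5 = 33.5; r = 34.5 − 33.5 = 1
F=6: ŷ = 21 + 2.5·6 = 36; r = 36.5 − 36 = 0.5
F=7: ŷ = 21 + 2.5·7 = 38.5; r = 39.5 − 38.5 = 1
F=8: ŷ = 21 + 2.5·8 = 41; r = 38.5 − 41 = -2.5
F=9: ŷ = 21 + 2.5·9 = 43.5; r = 44.5 − 43.5 = 1
SSE = 1 + 1 + 0.25 + 1 + 6.25 + 1 = 10.5

SSE = 10.5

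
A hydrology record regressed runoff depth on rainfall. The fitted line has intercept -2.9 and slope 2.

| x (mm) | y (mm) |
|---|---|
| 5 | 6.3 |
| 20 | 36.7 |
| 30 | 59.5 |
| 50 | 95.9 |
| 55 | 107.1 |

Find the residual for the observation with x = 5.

ŷ = -2.9 + 2·5 = 7.1
r = 6.3 − 7.1 = -0.8

r = -0.8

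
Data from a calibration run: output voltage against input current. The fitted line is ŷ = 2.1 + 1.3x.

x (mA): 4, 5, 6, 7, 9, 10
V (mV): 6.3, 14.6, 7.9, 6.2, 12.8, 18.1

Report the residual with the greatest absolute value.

x=4: ŷ = 2.1 + 1.3·4 = 7.3; r = 6.3 − 7.3 = -1
x=5: ŷ = 2.1 + 1.3·5 = 8.6; r = 14.6 − 8.6 = 6
x=6: ŷ = 2.1 + 1.3·6 = 9.9; r = 7.9 − 9.9 = -2
x=7: ŷ = 2.1 + 1.3·7 = 11.2; r = 6.2 − 11.2 = -5
x=9: ŷ = 2.1 + 1.3·9 = 13.8; r = 12.8 − 13.8 = -1
x=10: ŷ = 2.1 + 1.3·10 = 15.1; r = 18.1 − 15.1 = 3
Largest |r| is 6 at x = 5, residual 6.

r = 6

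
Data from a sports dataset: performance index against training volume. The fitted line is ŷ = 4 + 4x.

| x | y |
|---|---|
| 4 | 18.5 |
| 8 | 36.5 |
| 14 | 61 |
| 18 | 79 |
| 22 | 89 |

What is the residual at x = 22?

ŷ = 4 + 4·22 = 92
r = 89 − 92 = -3

r = -3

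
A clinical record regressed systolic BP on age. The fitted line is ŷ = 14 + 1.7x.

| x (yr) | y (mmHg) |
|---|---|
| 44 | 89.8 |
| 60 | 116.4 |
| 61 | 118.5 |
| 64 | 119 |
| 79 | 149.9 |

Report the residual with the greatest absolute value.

x=44: ŷ = 14 + 1.7·44 = 88.8; e = 89.8 − 88.8 = 1
x=60: ŷ = 14 + 1.7·60 = 116; e = 116.4 − 116 = 0.4
x=61: ŷ = 14 + 1.7·61 = 117.7; e = 118.5 − 117.7 = 0.8
x=64: ŷ = 14 + 1.7·64 = 122.8; e = 119 − 122.8 = -3.8
x=79: ŷ = 14 + 1.7·79 = 148.3; e = 149.9 − 148.3 = 1.6
Largest |e| is 3.8 at x = 64, residual -3.8.

e = -3.8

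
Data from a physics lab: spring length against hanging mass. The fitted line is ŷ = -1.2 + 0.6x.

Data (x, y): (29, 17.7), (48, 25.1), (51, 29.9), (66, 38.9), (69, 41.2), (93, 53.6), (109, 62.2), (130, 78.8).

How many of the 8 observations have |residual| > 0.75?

x=29: ŷ = -1.2 + 0.6·29 = 16.2; r = 17.7 − 16.2 = 1.5
x=48: ŷ = -1.2 + 0.6·48 = 27.6; r = 25.1 − 27.6 = -2.5
x=51: ŷ = -1.2 + 0.6·51 = 29.4; r = 29.9 − 29.4 = 0.5
x=66: ŷ = -1.2 + 0.6·66 = 38.4; r = 38.9 − 38.4 = 0.5
x=69: ŷ = -1.2 + 0.6·69 = 40.2; r = 41.2 − 40.2 = 1
x=93: ŷ = -1.2 + 0.6·93 = 54.6; r = 53.6 − 54.6 = -1
x=109: ŷ = -1.2 + 0.6·109 = 64.2; r = 62.2 − 64.2 = -2
x=130: ŷ = -1.2 + 0.6·130 = 76.8; r = 78.8 − 76.8 = 2
|r| > 0.75: x=29 (|r|=1.5), x=48 (|r|=2.5), x=69 (|r|=1), x=93 (|r|=1), x=109 (|r|=2), x=130 (|r|=2) → 6

6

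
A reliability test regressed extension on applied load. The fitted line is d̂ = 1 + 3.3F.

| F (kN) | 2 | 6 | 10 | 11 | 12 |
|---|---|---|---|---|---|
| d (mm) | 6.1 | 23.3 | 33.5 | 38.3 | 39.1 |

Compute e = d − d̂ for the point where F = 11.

e = 1

d̂ = 1 + 3.3·11 = 37.3
e = 38.3 − 37.3 = 1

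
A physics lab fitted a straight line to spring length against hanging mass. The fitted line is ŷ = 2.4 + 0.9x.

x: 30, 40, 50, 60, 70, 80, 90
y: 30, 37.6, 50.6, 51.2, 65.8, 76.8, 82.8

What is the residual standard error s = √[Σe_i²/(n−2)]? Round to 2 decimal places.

x=30: ŷ = 2.4 + 0.9·30 = 29.4; e = 30 − 29.4 = 0.6
x=40: ŷ = 2.4 + 0.9·40 = 38.4; e = 37.6 − 38.4 = -0.8
x=50: ŷ = 2.4 + 0.9·50 = 47.4; e = 50.6 − 47.4 = 3.2
x=60: ŷ = 2.4 + 0.9·60 = 56.4; e = 51.2 − 56.4 = -5.2
x=70: ŷ = 2.4 + 0.9·70 = 65.4; e = 65.8 − 65.4 = 0.4
x=80: ŷ = 2.4 + 0.9·80 = 74.4; e = 76.8 − 74.4 = 2.4
x=90: ŷ = 2.4 + 0.9·90 = 83.4; e = 82.8 − 83.4 = -0.6
SSE = 0.36 + 0.64 + 10.24 + 27.04 + 0.16 + 5.76 + 0.36 = 44.56
s = √(44.56/5) = √8.912 ≈ 2.99

s = 2.99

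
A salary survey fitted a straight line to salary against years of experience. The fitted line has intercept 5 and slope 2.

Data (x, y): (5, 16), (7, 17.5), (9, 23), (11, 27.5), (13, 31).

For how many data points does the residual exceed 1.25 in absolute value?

x=5: ŷ = 5 + 2·5 = 15; e = 16 − 15 = 1
x=7: ŷ = 5 + 2·7 = 19; e = 17.5 − 19 = -1.5
x=9: ŷ = 5 + 2·9 = 23; e = 23 − 23 = 0
x=11: ŷ = 5 + 2·11 = 27; e = 27.5 − 27 = 0.5
x=13: ŷ = 5 + 2·13 = 31; e = 31 − 31 = 0
|e| > 1.25: x=7 (|e|=1.5) → 1

1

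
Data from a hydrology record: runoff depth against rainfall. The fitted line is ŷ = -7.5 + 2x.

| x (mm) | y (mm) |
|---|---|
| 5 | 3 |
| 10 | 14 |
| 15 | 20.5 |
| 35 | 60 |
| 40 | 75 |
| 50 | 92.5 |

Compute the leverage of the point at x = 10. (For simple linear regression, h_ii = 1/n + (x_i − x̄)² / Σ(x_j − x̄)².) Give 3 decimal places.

x̄ = (5 + 10 + 15 + 35 + 40 + 50)/6 = 25.8333
Σ(x − x̄)² = 434.028 + 250.694 + 117.361 + 84.0278 + 200.694 + 584.028 = 1670.83
h = 1/6 + (-15.8333)²/1670.83 = 0.166667 + 0.150042 = 0.317

h = 0.317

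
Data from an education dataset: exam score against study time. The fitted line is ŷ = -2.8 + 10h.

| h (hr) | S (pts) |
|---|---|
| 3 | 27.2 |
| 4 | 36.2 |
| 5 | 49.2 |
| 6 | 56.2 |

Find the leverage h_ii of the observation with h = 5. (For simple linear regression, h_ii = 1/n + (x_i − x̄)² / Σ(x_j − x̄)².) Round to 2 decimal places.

h̄ = (3 + 4 + 5 + 6)/4 = 4.5
Σ(h − h̄)² = 2.25 + 0.25 + 0.25 + 2.25 = 5
h = 1/4 + (0.5)²/5 = 0.25 + 0.05 = 0.30

h = 0.30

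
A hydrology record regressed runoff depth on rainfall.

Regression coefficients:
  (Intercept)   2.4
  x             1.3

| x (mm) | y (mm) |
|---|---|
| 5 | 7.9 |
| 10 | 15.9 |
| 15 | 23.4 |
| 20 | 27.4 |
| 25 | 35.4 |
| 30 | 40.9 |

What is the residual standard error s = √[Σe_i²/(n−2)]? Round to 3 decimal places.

x=5: ŷ = 2.4 + 1.3·5 = 8.9; e = 7.9 − 8.9 = -1
x=10: ŷ = 2.4 + 1.3·10 = 15.4; e = 15.9 − 15.4 = 0.5
x=15: ŷ = 2.4 + 1.3·15 = 21.9; e = 23.4 − 21.9 = 1.5
x=20: ŷ = 2.4 + 1.3·20 = 28.4; e = 27.4 − 28.4 = -1
x=25: ŷ = 2.4 + 1.3·25 = 34.9; e = 35.4 − 34.9 = 0.5
x=30: ŷ = 2.4 + 1.3·30 = 41.4; e = 40.9 − 41.4 = -0.5
SSE = 1 + 0.25 + 2.25 + 1 + 0.25 + 0.25 = 5
s = √(5/4) = √1.25 ≈ 1.118

s = 1.118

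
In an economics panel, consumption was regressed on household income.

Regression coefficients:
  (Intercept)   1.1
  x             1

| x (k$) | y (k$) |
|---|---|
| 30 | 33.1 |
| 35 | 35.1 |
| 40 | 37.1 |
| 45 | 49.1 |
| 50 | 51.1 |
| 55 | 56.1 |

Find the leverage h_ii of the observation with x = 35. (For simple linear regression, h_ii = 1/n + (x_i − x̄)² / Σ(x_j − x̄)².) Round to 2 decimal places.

x̄ = (30 + 35 + 40 + 45 + 50 + 55)/6 = 42.5
Σ(x − x̄)² = 156.25 + 56.25 + 6.25 + 6.25 + 56.25 + 156.25 = 437.5
h = 1/6 + (-7.5)²/437.5 = 0.166667 + 0.128571 = 0.30

h = 0.30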